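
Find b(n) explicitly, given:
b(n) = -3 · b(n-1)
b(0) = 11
Pure geometric recurrence with ratio -3.
By induction b(n) = b(0) · (-3)^n = 11 \left(-3\right)^{n}.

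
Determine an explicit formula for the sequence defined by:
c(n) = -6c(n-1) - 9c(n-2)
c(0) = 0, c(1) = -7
Characteristic equation: x² + 6x + 9 = 0, which is (x - (-3))².
Repeated root r = -3.
General solution: c(n) = (A + Bn)·(-3)^n.
From c(0) = 0: A = 0.
From c(1) = -7: (A + B)·(-3) = -7 ⇒ B = \frac{7}{3}.
So c(n) = \left(\frac{7 n}{3}\right) \cdot (-3)^n.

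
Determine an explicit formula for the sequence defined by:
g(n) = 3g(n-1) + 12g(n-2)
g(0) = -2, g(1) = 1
Characteristic equation: x² - 3x - 12 = 0.
Discriminant Δ = (3)² + 4·(12) = 57.
Roots r₁,₂ = (3 ± √57)/2, so r₁ = \frac{3}{2} + \frac{\sqrt{57}}{2}, r₂ = \frac{3}{2} - \frac{\sqrt{57}}{2}.
General solution: g(n) = A·r₁^n + B·r₂^n.
From the initial conditions, A + B = -2 and r₁A + r₂B = 1.
Since r₁ - r₂ = √57: A = (1 - (-2)r₂)/√57 = -1 + \frac{4 \sqrt{57}}{57}, and B = -2 - A = -1 - \frac{4 \sqrt{57}}{57}.
So g(n) = \left(-1 + \frac{4 \sqrt{57}}{57}\right)\left(\frac{3}{2} + \frac{\sqrt{57}}{2}\right)^n + \left(-1 - \frac{4 \sqrt{57}}{57}\right)\left(\frac{3}{2} - \frac{\sqrt{57}}{2}\right)^n.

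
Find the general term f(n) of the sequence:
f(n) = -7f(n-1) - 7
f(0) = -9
First-order linear non-homogeneous.
Homogeneous solution: f_h(n) = A·(-7)^n.
Try constant particular solution f_p = K: K = -7K - 7 ⇒ K = - \frac{7}{8}.
General: f(n) = A·(-7)^n - \frac{7}{8}.
Apply f(0) = -9: A - \frac{7}{8} = -9 ⇒ A = - \frac{65}{8}.
So f(n) = - \frac{65 \left(-7\right)^{n}}{8} - \frac{7}{8}.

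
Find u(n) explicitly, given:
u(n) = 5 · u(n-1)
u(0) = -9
Pure geometric recurrence with ratio 5.
By induction u(n) = u(0) · (5)^n = - 9 \cdot 5^{n}.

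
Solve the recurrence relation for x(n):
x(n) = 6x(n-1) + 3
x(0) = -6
First-order linear non-homogeneous.
Homogeneous solution: x_h(n) = A·(6)^n.
Try constant particular solution x_p = K: K = 6K + 3 ⇒ K = - \frac{3}{5}.
General: x(n) = A·(6)^n - \frac{3}{5}.
Apply x(0) = -6: A - \frac{3}{5} = -6 ⇒ A = - \frac{27}{5}.
So x(n) = - \frac{27 \cdot 6^{n}}{5} - \frac{3}{5}.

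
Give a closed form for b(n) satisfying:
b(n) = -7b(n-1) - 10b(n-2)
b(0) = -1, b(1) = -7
Characteristic equation: x² + 7x + 10 = 0, which factors as (x - (-2))(x - (-5)) = 0.
Roots r₁ = -2, r₂ = -5 (distinct).
General solution: b(n) = A·(-2)^n + B·(-5)^n.
From b(0) = -1: A + B = -1.
From b(1) = -7: -2A - 5B = -7.
Solving: A = -4, B = 3.
So b(n) = - 4 \left(-2\right)^{n} + 3 \left(-5\right)^{n}.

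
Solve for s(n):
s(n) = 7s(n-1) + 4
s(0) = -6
First-order linear non-homogeneous.
Homogeneous solution: s_h(n) = A·(7)^n.
Try constant particular solution s_p = K: K = 7K + 4 ⇒ K = - \frac{2}{3}.
General: s(n) = A·(7)^n - \frac{2}{3}.
Apply s(0) = -6: A - \frac{2}{3} = -6 ⇒ A = - \frac{16}{3}.
So s(n) = - \frac{16 \cdot 7^{n}}{3} - \frac{2}{3}.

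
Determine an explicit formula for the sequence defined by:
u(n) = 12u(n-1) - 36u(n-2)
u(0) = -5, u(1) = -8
Characteristic equation: x² - 12x + 36 = 0, which is (x - (6))².
Repeated root r = 6.
General solution: u(n) = (A + Bn)·(6)^n.
From u(0) = -5: A = -5.
From u(1) = -8: (A + B)·(6) = -8 ⇒ B = \frac{11}{3}.
So u(n) = \left(\frac{11 n}{3} - 5\right) \cdot (6)^n.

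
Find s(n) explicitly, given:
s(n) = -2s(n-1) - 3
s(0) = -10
First-order linear non-homogeneous.
Homogeneous solution: s_h(n) = A·(-2)^n.
Try constant particular solution s_p = K: K = -2K - 3 ⇒ K = -1.
General: s(n) = A·(-2)^n - 1.
Apply s(0) = -10: A - 1 = -10 ⇒ A = -9.
So s(n) = - 9 \left(-2\right)^{n} - 1.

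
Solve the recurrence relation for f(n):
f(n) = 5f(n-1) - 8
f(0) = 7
First-order linear non-homogeneous.
Homogeneous solution: f_h(n) = A·(5)^n.
Try constant particular solution f_p = K: K = 5K - 8 ⇒ K = 2.
General: f(n) = A·(5)^n + 2.
Apply f(0) = 7: A + 2 = 7 ⇒ A = 5.
So f(n) = 5 \cdot 5^{n} + 2.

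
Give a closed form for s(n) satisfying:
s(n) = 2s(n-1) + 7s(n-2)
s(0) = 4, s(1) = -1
Characteristic equation: x² - 2x - 7 = 0.
Discriminant Δ = (2)² + 4·(7) = 32.
Roots r₁,₂ = (2 ± √32)/2, so r₁ = 1 + 2 \sqrt{2}, r₂ = 1 - 2 \sqrt{2}.
General solution: s(n) = A·r₁^n + B·r₂^n.
From the initial conditions, A + B = 4 and r₁A + r₂B = -1.
Since r₁ - r₂ = √32: A = (-1 - (4)r₂)/√32 = 2 - \frac{5 \sqrt{2}}{8}, and B = 4 - A = \frac{5 \sqrt{2}}{8} + 2.
So s(n) = \left(2 - \frac{5 \sqrt{2}}{8}\right)\left(1 + 2 \sqrt{2}\right)^n + \left(\frac{5 \sqrt{2}}{8} + 2\right)\left(1 - 2 \sqrt{2}\right)^n.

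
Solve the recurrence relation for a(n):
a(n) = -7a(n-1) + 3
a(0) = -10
First-order linear non-homogeneous.
Homogeneous solution: a_h(n) = A·(-7)^n.
Try constant particular solution a_p = K: K = -7K + 3 ⇒ K = \frac{3}{8}.
General: a(n) = A·(-7)^n + \frac{3}{8}.
Apply a(0) = -10: A + \frac{3}{8} = -10 ⇒ A = - \frac{83}{8}.
So a(n) = \frac{3}{8} - \frac{83 \left(-7\right)^{n}}{8}.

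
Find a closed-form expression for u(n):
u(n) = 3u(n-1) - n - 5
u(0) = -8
First-order linear with linear forcing.
Homogeneous solution: u_h(n) = A·(3)^n.
Try particular u_p(n) = pn + q. Substituting:
  pn + q = 3(p(n-1) + q) - n - 5.
Matching the n-coefficient: p = 3p - 1 ⇒ p = \frac{1}{2}.
Matching constants: q = -3p + 3q - 5 ⇒ q = \frac{13}{4}.
General: u(n) = A·(3)^n + \frac{n}{2} + \frac{13}{4}.
Apply u(0) = -8: A + \frac{13}{4} = -8 ⇒ A = - \frac{45}{4}.
So u(n) = - \frac{45 \cdot 3^{n}}{4} + \frac{n}{2} + \frac{13}{4}.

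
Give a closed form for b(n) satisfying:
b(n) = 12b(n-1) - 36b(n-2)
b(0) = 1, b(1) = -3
Characteristic equation: x² - 12x + 36 = 0, which is (x - (6))².
Repeated root r = 6.
General solution: b(n) = (A + Bn)·(6)^n.
From b(0) = 1: A = 1.
From b(1) = -3: (A + B)·(6) = -3 ⇒ B = - \frac{3}{2}.
So b(n) = \left(1 - \frac{3 n}{2}\right) \cdot (6)^n.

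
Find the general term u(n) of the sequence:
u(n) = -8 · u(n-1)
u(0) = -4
Pure geometric recurrence with ratio -8.
By induction u(n) = u(0) · (-8)^n = - 4 \left(-8\right)^{n}.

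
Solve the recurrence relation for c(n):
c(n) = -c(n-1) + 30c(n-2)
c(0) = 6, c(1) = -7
Characteristic equation: x² + x - 30 = 0, which factors as (x - (-6))(x - (5)) = 0.
Roots r₁ = -6, r₂ = 5 (distinct).
General solution: c(n) = A·(-6)^n + B·(5)^n.
From c(0) = 6: A + B = 6.
From c(1) = -7: -6A + 5B = -7.
Solving: A = \frac{37}{11}, B = \frac{29}{11}.
So c(n) = \frac{37 \left(-6\right)^{n}}{11} + \frac{29 \cdot 5^{n}}{11}.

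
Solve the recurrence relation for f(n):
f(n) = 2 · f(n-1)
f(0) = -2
Pure geometric recurrence with ratio 2.
By induction f(n) = f(0) · (2)^n = - 2 \cdot 2^{n}.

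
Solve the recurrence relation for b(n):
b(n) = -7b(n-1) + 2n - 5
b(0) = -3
First-order linear with linear forcing.
Homogeneous solution: b_h(n) = A·(-7)^n.
Try particular b_p(n) = pn + q. Substituting:
  pn + q = -7(p(n-1) + q) + 2n - 5.
Matching the n-coefficient: p = -7p + 2 ⇒ p = \frac{1}{4}.
Matching constants: q = 7p - 7q - 5 ⇒ q = - \frac{13}{32}.
General: b(n) = A·(-7)^n + \frac{n}{4} - \frac{13}{32}.
Apply b(0) = -3: A - \frac{13}{32} = -3 ⇒ A = - \frac{83}{32}.
So b(n) = - \frac{83 \left(-7\right)^{n}}{32} + \frac{n}{4} - \frac{13}{32}.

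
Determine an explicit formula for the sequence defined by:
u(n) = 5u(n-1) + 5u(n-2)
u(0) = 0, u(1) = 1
Characteristic equation: x² - 5x - 5 = 0.
Discriminant Δ = (5)² + 4·(5) = 45.
Roots r₁,₂ = (5 ± √45)/2, so r₁ = \frac{5}{2} + \frac{3 \sqrt{5}}{2}, r₂ = \frac{5}{2} - \frac{3 \sqrt{5}}{2}.
General solution: u(n) = A·r₁^n + B·r₂^n.
From the initial conditions, A + B = 0 and r₁A + r₂B = 1.
Since r₁ - r₂ = √45: A = (1 - (0)r₂)/√45 = \frac{\sqrt{5}}{15}, and B = 0 - A = - \frac{\sqrt{5}}{15}.
So u(n) = \left(\frac{\sqrt{5}}{15}\right)\left(\frac{5}{2} + \frac{3 \sqrt{5}}{2}\right)^n + \left(- \frac{\sqrt{5}}{15}\right)\left(\frac{5}{2} - \frac{3 \sqrt{5}}{2}\right)^n.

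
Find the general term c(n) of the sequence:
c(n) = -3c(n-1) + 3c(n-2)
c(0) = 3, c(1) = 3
Characteristic equation: x² + 3x - 3 = 0.
Discriminant Δ = (-3)² + 4·(3) = 21.
Roots r₁,₂ = (-3 ± √21)/2, so r₁ = - \frac{3}{2} + \frac{\sqrt{21}}{2}, r₂ = - \frac{\sqrt{21}}{2} - \frac{3}{2}.
General solution: c(n) = A·r₁^n + B·r₂^n.
From the initial conditions, A + B = 3 and r₁A + r₂B = 3.
Since r₁ - r₂ = √21: A = (3 - (3)r₂)/√21 = \frac{3}{2} + \frac{5 \sqrt{21}}{14}, and B = 3 - A = \frac{3}{2} - \frac{5 \sqrt{21}}{14}.
So c(n) = \left(\frac{3}{2} + \frac{5 \sqrt{21}}{14}\right)\left(- \frac{3}{2} + \frac{\sqrt{21}}{2}\right)^n + \left(\frac{3}{2} - \frac{5 \sqrt{21}}{14}\right)\left(- \frac{\sqrt{21}}{2} - \frac{3}{2}\right)^n.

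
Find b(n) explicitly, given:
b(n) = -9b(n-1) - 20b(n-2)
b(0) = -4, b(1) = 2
Characteristic equation: x² + 9x + 20 = 0, which factors as (x - (-4))(x - (-5)) = 0.
Roots r₁ = -4, r₂ = -5 (distinct).
General solution: b(n) = A·(-4)^n + B·(-5)^n.
From b(0) = -4: A + B = -4.
From b(1) = 2: -4A - 5B = 2.
Solving: A = -18, B = 14.
So b(n) = - 18 \left(-4\right)^{n} + 14 \left(-5\right)^{n}.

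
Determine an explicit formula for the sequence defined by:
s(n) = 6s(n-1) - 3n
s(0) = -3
First-order linear with linear forcing.
Homogeneous solution: s_h(n) = A·(6)^n.
Try particular s_p(n) = pn + q. Substituting:
  pn + q = 6(p(n-1) + q) - 3n.
Matching the n-coefficient: p = 6p - 3 ⇒ p = \frac{3}{5}.
Matching constants: q = -6p + 6q ⇒ q = \frac{18}{25}.
General: s(n) = A·(6)^n + \frac{3 n}{5} + \frac{18}{25}.
Apply s(0) = -3: A + \frac{18}{25} = -3 ⇒ A = - \frac{93}{25}.
So s(n) = - \frac{93 \cdot 6^{n}}{25} + \frac{3 n}{5} + \frac{18}{25}.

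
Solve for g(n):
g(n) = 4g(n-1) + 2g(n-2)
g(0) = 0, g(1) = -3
Characteristic equation: x² - 4x - 2 = 0.
Discriminant Δ = (4)² + 4·(2) = 24.
Roots r₁,₂ = (4 ± √24)/2, so r₁ = 2 + \sqrt{6}, r₂ = 2 - \sqrt{6}.
General solution: g(n) = A·r₁^n + B·r₂^n.
From the initial conditions, A + B = 0 and r₁A + r₂B = -3.
Since r₁ - r₂ = √24: A = (-3 - (0)r₂)/√24 = - \frac{\sqrt{6}}{4}, and B = 0 - A = \frac{\sqrt{6}}{4}.
So g(n) = \left(- \frac{\sqrt{6}}{4}\right)\left(2 + \sqrt{6}\right)^n + \left(\frac{\sqrt{6}}{4}\right)\left(2 - \sqrt{6}\right)^n.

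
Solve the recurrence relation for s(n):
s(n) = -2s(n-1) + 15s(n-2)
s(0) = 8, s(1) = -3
Characteristic equation: x² + 2x - 15 = 0, which factors as (x - (3))(x - (-5)) = 0.
Roots r₁ = 3, r₂ = -5 (distinct).
General solution: s(n) = A·(3)^n + B·(-5)^n.
From s(0) = 8: A + B = 8.
From s(1) = -3: 3A - 5B = -3.
Solving: A = \frac{37}{8}, B = \frac{27}{8}.
So s(n) = \frac{27 \left(-5\right)^{n}}{8} + \frac{37 \cdot 3^{n}}{8}.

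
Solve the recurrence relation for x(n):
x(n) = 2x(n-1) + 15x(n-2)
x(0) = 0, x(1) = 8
Characteristic equation: x² - 2x - 15 = 0, which factors as (x - (5))(x - (-3)) = 0.
Roots r₁ = 5, r₂ = -3 (distinct).
General solution: x(n) = A·(5)^n + B·(-3)^n.
From x(0) = 0: A + B = 0.
From x(1) = 8: 5A - 3B = 8.
Solving: A = 1, B = -1.
So x(n) = - \left(-3\right)^{n} + 5^{n}.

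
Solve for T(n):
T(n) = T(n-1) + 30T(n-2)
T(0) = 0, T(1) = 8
Characteristic equation: x² - x - 30 = 0, which factors as (x - (-5))(x - (6)) = 0.
Roots r₁ = -5, r₂ = 6 (distinct).
General solution: T(n) = A·(-5)^n + B·(6)^n.
From T(0) = 0: A + B = 0.
From T(1) = 8: -5A + 6B = 8.
Solving: A = - \frac{8}{11}, B = \frac{8}{11}.
So T(n) = - \frac{8 \left(-5\right)^{n}}{11} + \frac{8 \cdot 6^{n}}{11}.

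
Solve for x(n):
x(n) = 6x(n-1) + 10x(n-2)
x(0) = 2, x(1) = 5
Characteristic equation: x² - 6x - 10 = 0.
Discriminant Δ = (6)² + 4·(10) = 76.
Roots r₁,₂ = (6 ± √76)/2, so r₁ = 3 + \sqrt{19}, r₂ = 3 - \sqrt{19}.
General solution: x(n) = A·r₁^n + B·r₂^n.
From the initial conditions, A + B = 2 and r₁A + r₂B = 5.
Since r₁ - r₂ = √76: A = (5 - (2)r₂)/√76 = 1 - \frac{\sqrt{19}}{38}, and B = 2 - A = \frac{\sqrt{19}}{38} + 1.
So x(n) = \left(1 - \frac{\sqrt{19}}{38}\right)\left(3 + \sqrt{19}\right)^n + \left(\frac{\sqrt{19}}{38} + 1\right)\left(3 - \sqrt{19}\right)^n.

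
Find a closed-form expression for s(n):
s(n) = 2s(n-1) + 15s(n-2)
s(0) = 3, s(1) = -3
Characteristic equation: x² - 2x - 15 = 0, which factors as (x - (5))(x - (-3)) = 0.
Roots r₁ = 5, r₂ = -3 (distinct).
General solution: s(n) = A·(5)^n + B·(-3)^n.
From s(0) = 3: A + B = 3.
From s(1) = -3: 5A - 3B = -3.
Solving: A = \frac{3}{4}, B = \frac{9}{4}.
So s(n) = \frac{9 \left(-3\right)^{n}}{4} + \frac{3 \cdot 5^{n}}{4}.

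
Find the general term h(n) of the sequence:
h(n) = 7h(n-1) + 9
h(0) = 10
First-order linear non-homogeneous.
Homogeneous solution: h_h(n) = A·(7)^n.
Try constant particular solution h_p = K: K = 7K + 9 ⇒ K = - \frac{3}{2}.
General: h(n) = A·(7)^n - \frac{3}{2}.
Apply h(0) = 10: A - \frac{3}{2} = 10 ⇒ A = \frac{23}{2}.
So h(n) = \frac{23 \cdot 7^{n}}{2} - \frac{3}{2}.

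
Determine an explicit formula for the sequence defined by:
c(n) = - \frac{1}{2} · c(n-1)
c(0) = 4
Pure geometric recurrence with ratio - \frac{1}{2}.
By induction c(n) = c(0) · (- \frac{1}{2})^n = 4 \left(- \frac{1}{2}\right)^{n}.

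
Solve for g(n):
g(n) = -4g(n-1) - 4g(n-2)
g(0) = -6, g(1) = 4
Characteristic equation: x² + 4x + 4 = 0, which is (x - (-2))².
Repeated root r = -2.
General solution: g(n) = (A + Bn)·(-2)^n.
From g(0) = -6: A = -6.
From g(1) = 4: (A + B)·(-2) = 4 ⇒ B = 4.
So g(n) = \left(4 n - 6\right) \cdot (-2)^n.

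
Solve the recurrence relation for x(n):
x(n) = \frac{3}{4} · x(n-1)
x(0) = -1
Pure geometric recurrence with ratio \frac{3}{4}.
By induction x(n) = x(0) · (\frac{3}{4})^n = - \left(\frac{3}{4}\right)^{n}.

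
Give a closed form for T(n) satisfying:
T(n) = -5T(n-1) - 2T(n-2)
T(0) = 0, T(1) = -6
Characteristic equation: x² + 5x + 2 = 0.
Discriminant Δ = (-5)² + 4·(-2) = 17.
Roots r₁,₂ = (-5 ± √17)/2, so r₁ = - \frac{5}{2} + \frac{\sqrt{17}}{2}, r₂ = - \frac{5}{2} - \frac{\sqrt{17}}{2}.
General solution: T(n) = A·r₁^n + B·r₂^n.
From the initial conditions, A + B = 0 and r₁A + r₂B = -6.
Since r₁ - r₂ = √17: A = (-6 - (0)r₂)/√17 = - \frac{6 \sqrt{17}}{17}, and B = 0 - A = \frac{6 \sqrt{17}}{17}.
So T(n) = \left(- \frac{6 \sqrt{17}}{17}\right)\left(- \frac{5}{2} + \frac{\sqrt{17}}{2}\right)^n + \left(\frac{6 \sqrt{17}}{17}\right)\left(- \frac{5}{2} - \frac{\sqrt{17}}{2}\right)^n.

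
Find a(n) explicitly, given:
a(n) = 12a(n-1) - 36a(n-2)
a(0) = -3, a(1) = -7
Characteristic equation: x² - 12x + 36 = 0, which is (x - (6))².
Repeated root r = 6.
General solution: a(n) = (A + Bn)·(6)^n.
From a(0) = -3: A = -3.
From a(1) = -7: (A + B)·(6) = -7 ⇒ B = \frac{11}{6}.
So a(n) = \left(\frac{11 n}{6} - 3\right) \cdot (6)^n.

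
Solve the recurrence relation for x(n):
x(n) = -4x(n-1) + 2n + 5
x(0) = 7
First-order linear with linear forcing.
Homogeneous solution: x_h(n) = A·(-4)^n.
Try particular x_p(n) = pn + q. Substituting:
  pn + q = -4(p(n-1) + q) + 2n + 5.
Matching the n-coefficient: p = -4p + 2 ⇒ p = \frac{2}{5}.
Matching constants: q = 4p - 4q + 5 ⇒ q = \frac{33}{25}.
General: x(n) = A·(-4)^n + \frac{2 n}{5} + \frac{33}{25}.
Apply x(0) = 7: A + \frac{33}{25} = 7 ⇒ A = \frac{142}{25}.
So x(n) = \frac{142 \left(-4\right)^{n}}{25} + \frac{2 n}{5} + \frac{33}{25}.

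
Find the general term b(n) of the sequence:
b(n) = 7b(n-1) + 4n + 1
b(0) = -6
First-order linear with linear forcing.
Homogeneous solution: b_h(n) = A·(7)^n.
Try particular b_p(n) = pn + q. Substituting:
  pn + q = 7(p(n-1) + q) + 4n + 1.
Matching the n-coefficient: p = 7p + 4 ⇒ p = - \frac{2}{3}.
Matching constants: q = -7p + 7q + 1 ⇒ q = - \frac{17}{18}.
General: b(n) = A·(7)^n - \frac{2 n}{3} - \frac{17}{18}.
Apply b(0) = -6: A - \frac{17}{18} = -6 ⇒ A = - \frac{91}{18}.
So b(n) = - \frac{91 \cdot 7^{n}}{18} - \frac{2 n}{3} - \frac{17}{18}.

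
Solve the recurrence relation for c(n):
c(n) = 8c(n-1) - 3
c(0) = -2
First-order linear non-homogeneous.
Homogeneous solution: c_h(n) = A·(8)^n.
Try constant particular solution c_p = K: K = 8K - 3 ⇒ K = \frac{3}{7}.
General: c(n) = A·(8)^n + \frac{3}{7}.
Apply c(0) = -2: A + \frac{3}{7} = -2 ⇒ A = - \frac{17}{7}.
So c(n) = \frac{3}{7} - \frac{17 \cdot 8^{n}}{7}.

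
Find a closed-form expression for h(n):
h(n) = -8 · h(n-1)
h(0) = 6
Pure geometric recurrence with ratio -8.
By induction h(n) = h(0) · (-8)^n = 6 \left(-8\right)^{n}.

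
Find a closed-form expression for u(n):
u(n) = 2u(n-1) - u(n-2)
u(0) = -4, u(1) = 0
Characteristic equation: x² - 2x + 1 = 0, which is (x - (1))².
Repeated root r = 1.
General solution: u(n) = (A + Bn)·(1)^n.
From u(0) = -4: A = -4.
From u(1) = 0: (A + B)·(1) = 0 ⇒ B = 4.
So u(n) = \left(4 n - 4\right) \cdot (1)^n.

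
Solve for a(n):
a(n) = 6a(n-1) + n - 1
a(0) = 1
First-order linear with linear forcing.
Homogeneous solution: a_h(n) = A·(6)^n.
Try particular a_p(n) = pn + q. Substituting:
  pn + q = 6(p(n-1) + q) + n - 1.
Matching the n-coefficient: p = 6p + 1 ⇒ p = - \frac{1}{5}.
Matching constants: q = -6p + 6q - 1 ⇒ q = - \frac{1}{25}.
General: a(n) = A·(6)^n - \frac{n}{5} - \frac{1}{25}.
Apply a(0) = 1: A - \frac{1}{25} = 1 ⇒ A = \frac{26}{25}.
So a(n) = \frac{26 \cdot 6^{n}}{25} - \frac{n}{5} - \frac{1}{25}.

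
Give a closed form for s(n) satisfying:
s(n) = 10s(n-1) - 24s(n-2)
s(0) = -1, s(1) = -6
Characteristic equation: x² - 10x + 24 = 0, which factors as (x - (4))(x - (6)) = 0.
Roots r₁ = 4, r₂ = 6 (distinct).
General solution: s(n) = A·(4)^n + B·(6)^n.
From s(0) = -1: A + B = -1.
From s(1) = -6: 4A + 6B = -6.
Solving: A = 0, B = -1.
So s(n) = - 6^{n}.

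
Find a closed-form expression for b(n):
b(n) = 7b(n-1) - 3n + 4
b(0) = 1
First-order linear with linear forcing.
Homogeneous solution: b_h(n) = A·(7)^n.
Try particular b_p(n) = pn + q. Substituting:
  pn + q = 7(p(n-1) + q) - 3n + 4.
Matching the n-coefficient: p = 7p - 3 ⇒ p = \frac{1}{2}.
Matching constants: q = -7p + 7q + 4 ⇒ q = - \frac{1}{12}.
General: b(n) = A·(7)^n + \frac{n}{2} - \frac{1}{12}.
Apply b(0) = 1: A - \frac{1}{12} = 1 ⇒ A = \frac{13}{12}.
So b(n) = \frac{13 \cdot 7^{n}}{12} + \frac{n}{2} - \frac{1}{12}.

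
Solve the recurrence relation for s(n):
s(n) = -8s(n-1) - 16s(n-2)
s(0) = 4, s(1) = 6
Characteristic equation: x² + 8x + 16 = 0, which is (x - (-4))².
Repeated root r = -4.
General solution: s(n) = (A + Bn)·(-4)^n.
From s(0) = 4: A = 4.
From s(1) = 6: (A + B)·(-4) = 6 ⇒ B = - \frac{11}{2}.
So s(n) = \left(4 - \frac{11 n}{2}\right) \cdot (-4)^n.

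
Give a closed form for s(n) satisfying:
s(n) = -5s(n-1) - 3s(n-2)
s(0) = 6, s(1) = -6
Characteristic equation: x² + 5x + 3 = 0.
Discriminant Δ = (-5)² + 4·(-3) = 13.
Roots r₁,₂ = (-5 ± √13)/2, so r₁ = - \frac{5}{2} + \frac{\sqrt{13}}{2}, r₂ = - \frac{5}{2} - \frac{\sqrt{13}}{2}.
General solution: s(n) = A·r₁^n + B·r₂^n.
From the initial conditions, A + B = 6 and r₁A + r₂B = -6.
Since r₁ - r₂ = √13: A = (-6 - (6)r₂)/√13 = \frac{9 \sqrt{13}}{13} + 3, and B = 6 - A = 3 - \frac{9 \sqrt{13}}{13}.
So s(n) = \left(\frac{9 \sqrt{13}}{13} + 3\right)\left(- \frac{5}{2} + \frac{\sqrt{13}}{2}\right)^n + \left(3 - \frac{9 \sqrt{13}}{13}\right)\left(- \frac{5}{2} - \frac{\sqrt{13}}{2}\right)^n.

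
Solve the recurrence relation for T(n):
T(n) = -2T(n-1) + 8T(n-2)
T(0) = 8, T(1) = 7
Characteristic equation: x² + 2x - 8 = 0, which factors as (x - (2))(x - (-4)) = 0.
Roots r₁ = 2, r₂ = -4 (distinct).
General solution: T(n) = A·(2)^n + B·(-4)^n.
From T(0) = 8: A + B = 8.
From T(1) = 7: 2A - 4B = 7.
Solving: A = \frac{13}{2}, B = \frac{3}{2}.
So T(n) = \frac{3 \left(-4\right)^{n}}{2} + \frac{13 \cdot 2^{n}}{2}.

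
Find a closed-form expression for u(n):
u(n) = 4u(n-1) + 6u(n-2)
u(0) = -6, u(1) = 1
Characteristic equation: x² - 4x - 6 = 0.
Discriminant Δ = (4)² + 4·(6) = 40.
Roots r₁,₂ = (4 ± √40)/2, so r₁ = 2 + \sqrt{10}, r₂ = 2 - \sqrt{10}.
General solution: u(n) = A·r₁^n + B·r₂^n.
From the initial conditions, A + B = -6 and r₁A + r₂B = 1.
Since r₁ - r₂ = √40: A = (1 - (-6)r₂)/√40 = -3 + \frac{13 \sqrt{10}}{20}, and B = -6 - A = -3 - \frac{13 \sqrt{10}}{20}.
So u(n) = \left(-3 + \frac{13 \sqrt{10}}{20}\right)\left(2 + \sqrt{10}\right)^n + \left(-3 - \frac{13 \sqrt{10}}{20}\right)\left(2 - \sqrt{10}\right)^n.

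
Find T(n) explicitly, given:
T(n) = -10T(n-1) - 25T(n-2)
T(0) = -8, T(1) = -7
Characteristic equation: x² + 10x + 25 = 0, which is (x - (-5))².
Repeated root r = -5.
General solution: T(n) = (A + Bn)·(-5)^n.
From T(0) = -8: A = -8.
From T(1) = -7: (A + B)·(-5) = -7 ⇒ B = \frac{47}{5}.
So T(n) = \left(\frac{47 n}{5} - 8\right) \cdot (-5)^n.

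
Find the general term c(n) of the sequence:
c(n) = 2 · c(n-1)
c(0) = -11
Pure geometric recurrence with ratio 2.
By induction c(n) = c(0) · (2)^n = - 11 \cdot 2^{n}.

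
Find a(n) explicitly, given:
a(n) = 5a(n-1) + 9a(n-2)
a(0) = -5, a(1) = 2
Characteristic equation: x² - 5x - 9 = 0.
Discriminant Δ = (5)² + 4·(9) = 61.
Roots r₁,₂ = (5 ± √61)/2, so r₁ = \frac{5}{2} + \frac{\sqrt{61}}{2}, r₂ = \frac{5}{2} - \frac{\sqrt{61}}{2}.
General solution: a(n) = A·r₁^n + B·r₂^n.
From the initial conditions, A + B = -5 and r₁A + r₂B = 2.
Since r₁ - r₂ = √61: A = (2 - (-5)r₂)/√61 = - \frac{5}{2} + \frac{29 \sqrt{61}}{122}, and B = -5 - A = - \frac{5}{2} - \frac{29 \sqrt{61}}{122}.
So a(n) = \left(- \frac{5}{2} + \frac{29 \sqrt{61}}{122}\right)\left(\frac{5}{2} + \frac{\sqrt{61}}{2}\right)^n + \left(- \frac{5}{2} - \frac{29 \sqrt{61}}{122}\right)\left(\frac{5}{2} - \frac{\sqrt{61}}{2}\right)^n.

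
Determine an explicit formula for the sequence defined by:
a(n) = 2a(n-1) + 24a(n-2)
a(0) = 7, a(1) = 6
Characteristic equation: x² - 2x - 24 = 0, which factors as (x - (6))(x - (-4)) = 0.
Roots r₁ = 6, r₂ = -4 (distinct).
General solution: a(n) = A·(6)^n + B·(-4)^n.
From a(0) = 7: A + B = 7.
From a(1) = 6: 6A - 4B = 6.
Solving: A = \frac{17}{5}, B = \frac{18}{5}.
So a(n) = \frac{18 \left(-4\right)^{n}}{5} + \frac{17 \cdot 6^{n}}{5}.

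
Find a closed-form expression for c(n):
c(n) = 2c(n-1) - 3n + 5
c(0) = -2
First-order linear with linear forcing.
Homogeneous solution: c_h(n) = A·(2)^n.
Try particular c_p(n) = pn + q. Substituting:
  pn + q = 2(p(n-1) + q) - 3n + 5.
Matching the n-coefficient: p = 2p - 3 ⇒ p = 3.
Matching constants: q = -2p + 2q + 5 ⇒ q = 1.
General: c(n) = A·(2)^n + 3 n + 1.
Apply c(0) = -2: A + 1 = -2 ⇒ A = -3.
So c(n) = - 3 \cdot 2^{n} + 3 n + 1.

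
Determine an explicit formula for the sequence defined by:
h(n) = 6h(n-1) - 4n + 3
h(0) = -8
First-order linear with linear forcing.
Homogeneous solution: h_h(n) = A·(6)^n.
Try particular h_p(n) = pn + q. Substituting:
  pn + q = 6(p(n-1) + q) - 4n + 3.
Matching the n-coefficient: p = 6p - 4 ⇒ p = \frac{4}{5}.
Matching constants: q = -6p + 6q + 3 ⇒ q = \frac{9}{25}.
General: h(n) = A·(6)^n + \frac{4 n}{5} + \frac{9}{25}.
Apply h(0) = -8: A + \frac{9}{25} = -8 ⇒ A = - \frac{209}{25}.
So h(n) = - \frac{209 \cdot 6^{n}}{25} + \frac{4 n}{5} + \frac{9}{25}.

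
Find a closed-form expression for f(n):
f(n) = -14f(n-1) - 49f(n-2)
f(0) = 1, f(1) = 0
Characteristic equation: x² + 14x + 49 = 0, which is (x - (-7))².
Repeated root r = -7.
General solution: f(n) = (A + Bn)·(-7)^n.
From f(0) = 1: A = 1.
From f(1) = 0: (A + B)·(-7) = 0 ⇒ B = -1.
So f(n) = \left(1 - n\right) \cdot (-7)^n.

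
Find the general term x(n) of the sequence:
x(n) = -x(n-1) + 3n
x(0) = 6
First-order linear with linear forcing.
Homogeneous solution: x_h(n) = A·(-1)^n.
Try particular x_p(n) = pn + q. Substituting:
  pn + q = -(p(n-1) + q) + 3n.
Matching the n-coefficient: p = -p + 3 ⇒ p = \frac{3}{2}.
Matching constants: q = p - q ⇒ q = \frac{3}{4}.
General: x(n) = A·(-1)^n + \frac{3 n}{2} + \frac{3}{4}.
Apply x(0) = 6: A + \frac{3}{4} = 6 ⇒ A = \frac{21}{4}.
So x(n) = \frac{21 \left(-1\right)^{n}}{4} + \frac{3 n}{2} + \frac{3}{4}.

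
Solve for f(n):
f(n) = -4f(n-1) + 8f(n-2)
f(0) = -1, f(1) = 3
Characteristic equation: x² + 4x - 8 = 0.
Discriminant Δ = (-4)² + 4·(8) = 48.
Roots r₁,₂ = (-4 ± √48)/2, so r₁ = -2 + 2 \sqrt{3}, r₂ = - 2 \sqrt{3} - 2.
General solution: f(n) = A·r₁^n + B·r₂^n.
From the initial conditions, A + B = -1 and r₁A + r₂B = 3.
Since r₁ - r₂ = √48: A = (3 - (-1)r₂)/√48 = - \frac{1}{2} + \frac{\sqrt{3}}{12}, and B = -1 - A = - \frac{1}{2} - \frac{\sqrt{3}}{12}.
So f(n) = \left(- \frac{1}{2} + \frac{\sqrt{3}}{12}\right)\left(-2 + 2 \sqrt{3}\right)^n + \left(- \frac{1}{2} - \frac{\sqrt{3}}{12}\right)\left(- 2 \sqrt{3} - 2\right)^n.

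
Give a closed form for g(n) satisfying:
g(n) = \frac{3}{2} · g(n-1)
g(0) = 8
Pure geometric recurrence with ratio \frac{3}{2}.
By induction g(n) = g(0) · (\frac{3}{2})^n = 8 \left(\frac{3}{2}\right)^{n}.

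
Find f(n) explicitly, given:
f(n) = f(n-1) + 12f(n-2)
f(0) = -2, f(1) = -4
Characteristic equation: x² - x - 12 = 0, which factors as (x - (-3))(x - (4)) = 0.
Roots r₁ = -3, r₂ = 4 (distinct).
General solution: f(n) = A·(-3)^n + B·(4)^n.
From f(0) = -2: A + B = -2.
From f(1) = -4: -3A + 4B = -4.
Solving: A = - \frac{4}{7}, B = - \frac{10}{7}.
So f(n) = - \frac{4 \left(-3\right)^{n}}{7} - \frac{10 \cdot 4^{n}}{7}.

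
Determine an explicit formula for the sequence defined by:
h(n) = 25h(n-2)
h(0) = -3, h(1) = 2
Characteristic equation: x² - 25 = 0, which factors as (x - (5))(x - (-5)) = 0.
Roots r₁ = 5, r₂ = -5 (distinct).
General solution: h(n) = A·(5)^n + B·(-5)^n.
From h(0) = -3: A + B = -3.
From h(1) = 2: 5A - 5B = 2.
Solving: A = - \frac{13}{10}, B = - \frac{17}{10}.
So h(n) = - \frac{17 \left(-5\right)^{n}}{10} - \frac{13 \cdot 5^{n}}{10}.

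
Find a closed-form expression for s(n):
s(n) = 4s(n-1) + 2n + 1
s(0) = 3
First-order linear with linear forcing.
Homogeneous solution: s_h(n) = A·(4)^n.
Try particular s_p(n) = pn + q. Substituting:
  pn + q = 4(p(n-1) + q) + 2n + 1.
Matching the n-coefficient: p = 4p + 2 ⇒ p = - \frac{2}{3}.
Matching constants: q = -4p + 4q + 1 ⇒ q = - \frac{11}{9}.
General: s(n) = A·(4)^n - \frac{2 n}{3} - \frac{11}{9}.
Apply s(0) = 3: A - \frac{11}{9} = 3 ⇒ A = \frac{38}{9}.
So s(n) = \frac{38 \cdot 4^{n}}{9} - \frac{2 n}{3} - \frac{11}{9}.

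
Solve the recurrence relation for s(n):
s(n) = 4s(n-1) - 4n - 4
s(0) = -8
First-order linear with linear forcing.
Homogeneous solution: s_h(n) = A·(4)^n.
Try particular s_p(n) = pn + q. Substituting:
  pn + q = 4(p(n-1) + q) - 4n - 4.
Matching the n-coefficient: p = 4p - 4 ⇒ p = \frac{4}{3}.
Matching constants: q = -4p + 4q - 4 ⇒ q = \frac{28}{9}.
General: s(n) = A·(4)^n + \frac{4 n}{3} + \frac{28}{9}.
Apply s(0) = -8: A + \frac{28}{9} = -8 ⇒ A = - \frac{100}{9}.
So s(n) = - \frac{100 \cdot 4^{n}}{9} + \frac{4 n}{3} + \frac{28}{9}.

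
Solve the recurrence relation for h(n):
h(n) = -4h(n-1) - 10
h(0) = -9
First-order linear non-homogeneous.
Homogeneous solution: h_h(n) = A·(-4)^n.
Try constant particular solution h_p = K: K = -4K - 10 ⇒ K = -2.
General: h(n) = A·(-4)^n - 2.
Apply h(0) = -9: A - 2 = -9 ⇒ A = -7.
So h(n) = - 7 \left(-4\right)^{n} - 2.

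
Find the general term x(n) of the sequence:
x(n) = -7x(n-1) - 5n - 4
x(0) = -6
First-order linear with linear forcing.
Homogeneous solution: x_h(n) = A·(-7)^n.
Try particular x_p(n) = pn + q. Substituting:
  pn + q = -7(p(n-1) + q) - 5n - 4.
Matching the n-coefficient: p = -7p - 5 ⇒ p = - \frac{5}{8}.
Matching constants: q = 7p - 7q - 4 ⇒ q = - \frac{67}{64}.
General: x(n) = A·(-7)^n - \frac{5 n}{8} - \frac{67}{64}.
Apply x(0) = -6: A - \frac{67}{64} = -6 ⇒ A = - \frac{317}{64}.
So x(n) = - \frac{317 \left(-7\right)^{n}}{64} - \frac{5 n}{8} - \frac{67}{64}.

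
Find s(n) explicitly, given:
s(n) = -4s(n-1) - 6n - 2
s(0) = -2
First-order linear with linear forcing.
Homogeneous solution: s_h(n) = A·(-4)^n.
Try particular s_p(n) = pn + q. Substituting:
  pn + q = -4(p(n-1) + q) - 6n - 2.
Matching the n-coefficient: p = -4p - 6 ⇒ p = - \frac{6}{5}.
Matching constants: q = 4p - 4q - 2 ⇒ q = - \frac{34}{25}.
General: s(n) = A·(-4)^n - \frac{6 n}{5} - \frac{34}{25}.
Apply s(0) = -2: A - \frac{34}{25} = -2 ⇒ A = - \frac{16}{25}.
So s(n) = - \frac{16 \left(-4\right)^{n}}{25} - \frac{6 n}{5} - \frac{34}{25}.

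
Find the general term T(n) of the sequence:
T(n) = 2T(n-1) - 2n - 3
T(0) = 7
First-order linear with linear forcing.
Homogeneous solution: T_h(n) = A·(2)^n.
Try particular T_p(n) = pn + q. Substituting:
  pn + q = 2(p(n-1) + q) - 2n - 3.
Matching the n-coefficient: p = 2p - 2 ⇒ p = 2.
Matching constants: q = -2p + 2q - 3 ⇒ q = 7.
General: T(n) = A·(2)^n + 2 n + 7.
Apply T(0) = 7: A + 7 = 7 ⇒ A = 0.
So T(n) = 2 n + 7.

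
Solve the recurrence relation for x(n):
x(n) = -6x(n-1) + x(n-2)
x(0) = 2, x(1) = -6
Characteristic equation: x² + 6x - 1 = 0.
Discriminant Δ = (-6)² + 4·(1) = 40.
Roots r₁,₂ = (-6 ± √40)/2, so r₁ = -3 + \sqrt{10}, r₂ = - \sqrt{10} - 3.
General solution: x(n) = A·r₁^n + B·r₂^n.
From the initial conditions, A + B = 2 and r₁A + r₂B = -6.
Since r₁ - r₂ = √40: A = (-6 - (2)r₂)/√40 = 1, and B = 2 - A = 1.
So x(n) = \left(1\right)\left(-3 + \sqrt{10}\right)^n + \left(1\right)\left(- \sqrt{10} - 3\right)^n.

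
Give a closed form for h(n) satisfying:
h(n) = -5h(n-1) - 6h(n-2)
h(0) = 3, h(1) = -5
Characteristic equation: x² + 5x + 6 = 0, which factors as (x - (-3))(x - (-2)) = 0.
Roots r₁ = -3, r₂ = -2 (distinct).
General solution: h(n) = A·(-3)^n + B·(-2)^n.
From h(0) = 3: A + B = 3.
From h(1) = -5: -3A - 2B = -5.
Solving: A = -1, B = 4.
So h(n) = 4 \left(-2\right)^{n} - \left(-3\right)^{n}.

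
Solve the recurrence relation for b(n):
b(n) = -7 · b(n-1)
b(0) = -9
Pure geometric recurrence with ratio -7.
By induction b(n) = b(0) · (-7)^n = - 9 \left(-7\right)^{n}.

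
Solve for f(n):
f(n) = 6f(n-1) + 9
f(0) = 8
First-order linear non-homogeneous.
Homogeneous solution: f_h(n) = A·(6)^n.
Try constant particular solution f_p = K: K = 6K + 9 ⇒ K = - \frac{9}{5}.
General: f(n) = A·(6)^n - \frac{9}{5}.
Apply f(0) = 8: A - \frac{9}{5} = 8 ⇒ A = \frac{49}{5}.
So f(n) = \frac{49 \cdot 6^{n}}{5} - \frac{9}{5}.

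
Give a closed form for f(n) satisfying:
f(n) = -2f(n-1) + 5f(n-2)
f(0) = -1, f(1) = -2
Characteristic equation: x² + 2x - 5 = 0.
Discriminant Δ = (-2)² + 4·(5) = 24.
Roots r₁,₂ = (-2 ± √24)/2, so r₁ = -1 + \sqrt{6}, r₂ = - \sqrt{6} - 1.
General solution: f(n) = A·r₁^n + B·r₂^n.
From the initial conditions, A + B = -1 and r₁A + r₂B = -2.
Since r₁ - r₂ = √24: A = (-2 - (-1)r₂)/√24 = - \frac{\sqrt{6}}{4} - \frac{1}{2}, and B = -1 - A = - \frac{1}{2} + \frac{\sqrt{6}}{4}.
So f(n) = \left(- \frac{\sqrt{6}}{4} - \frac{1}{2}\right)\left(-1 + \sqrt{6}\right)^n + \left(- \frac{1}{2} + \frac{\sqrt{6}}{4}\right)\left(- \sqrt{6} - 1\right)^n.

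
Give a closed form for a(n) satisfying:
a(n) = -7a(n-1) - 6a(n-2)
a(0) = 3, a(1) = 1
Characteristic equation: x² + 7x + 6 = 0, which factors as (x - (-1))(x - (-6)) = 0.
Roots r₁ = -1, r₂ = -6 (distinct).
General solution: a(n) = A·(-1)^n + B·(-6)^n.
From a(0) = 3: A + B = 3.
From a(1) = 1: -A - 6B = 1.
Solving: A = \frac{19}{5}, B = - \frac{4}{5}.
So a(n) = \frac{19 \left(-1\right)^{n}}{5} - \frac{4 \left(-6\right)^{n}}{5}.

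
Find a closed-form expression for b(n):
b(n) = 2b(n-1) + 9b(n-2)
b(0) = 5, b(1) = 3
Characteristic equation: x² - 2x - 9 = 0.
Discriminant Δ = (2)² + 4·(9) = 40.
Roots r₁,₂ = (2 ± √40)/2, so r₁ = 1 + \sqrt{10}, r₂ = 1 - \sqrt{10}.
General solution: b(n) = A·r₁^n + B·r₂^n.
From the initial conditions, A + B = 5 and r₁A + r₂B = 3.
Since r₁ - r₂ = √40: A = (3 - (5)r₂)/√40 = \frac{5}{2} - \frac{\sqrt{10}}{10}, and B = 5 - A = \frac{\sqrt{10}}{10} + \frac{5}{2}.
So b(n) = \left(\frac{5}{2} - \frac{\sqrt{10}}{10}\right)\left(1 + \sqrt{10}\right)^n + \left(\frac{\sqrt{10}}{10} + \frac{5}{2}\right)\left(1 - \sqrt{10}\right)^n.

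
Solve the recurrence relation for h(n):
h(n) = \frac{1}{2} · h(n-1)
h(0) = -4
Pure geometric recurrence with ratio \frac{1}{2}.
By induction h(n) = h(0) · (\frac{1}{2})^n = - 4 \cdot 2^{- n}.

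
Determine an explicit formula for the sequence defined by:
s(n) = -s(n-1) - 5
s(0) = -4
First-order linear non-homogeneous.
Homogeneous solution: s_h(n) = A·(-1)^n.
Try constant particular solution s_p = K: K = -K - 5 ⇒ K = - \frac{5}{2}.
General: s(n) = A·(-1)^n - \frac{5}{2}.
Apply s(0) = -4: A - \frac{5}{2} = -4 ⇒ A = - \frac{3}{2}.
So s(n) = - \frac{3 \left(-1\right)^{n}}{2} - \frac{5}{2}.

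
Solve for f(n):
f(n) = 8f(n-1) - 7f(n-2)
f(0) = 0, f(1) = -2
Characteristic equation: x² - 8x + 7 = 0, which factors as (x - (7))(x - (1)) = 0.
Roots r₁ = 7, r₂ = 1 (distinct).
General solution: f(n) = A·(7)^n + B·(1)^n.
From f(0) = 0: A + B = 0.
From f(1) = -2: 7A + B = -2.
Solving: A = - \frac{1}{3}, B = \frac{1}{3}.
So f(n) = \frac{1}{3} - \frac{7^{n}}{3}.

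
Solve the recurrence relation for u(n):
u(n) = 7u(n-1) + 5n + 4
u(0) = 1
First-order linear with linear forcing.
Homogeneous solution: u_h(n) = A·(7)^n.
Try particular u_p(n) = pn + q. Substituting:
  pn + q = 7(p(n-1) + q) + 5n + 4.
Matching the n-coefficient: p = 7p + 5 ⇒ p = - \frac{5}{6}.
Matching constants: q = -7p + 7q + 4 ⇒ q = - \frac{59}{36}.
General: u(n) = A·(7)^n - \frac{5 n}{6} - \frac{59}{36}.
Apply u(0) = 1: A - \frac{59}{36} = 1 ⇒ A = \frac{95}{36}.
So u(n) = \frac{95 \cdot 7^{n}}{36} - \frac{5 n}{6} - \frac{59}{36}.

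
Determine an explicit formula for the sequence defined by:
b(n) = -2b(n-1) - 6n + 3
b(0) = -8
First-order linear with linear forcing.
Homogeneous solution: b_h(n) = A·(-2)^n.
Try particular b_p(n) = pn + q. Substituting:
  pn + q = -2(p(n-1) + q) - 6n + 3.
Matching the n-coefficient: p = -2p - 6 ⇒ p = -2.
Matching constants: q = 2p - 2q + 3 ⇒ q = - \frac{1}{3}.
General: b(n) = A·(-2)^n - 2 n - \frac{1}{3}.
Apply b(0) = -8: A - \frac{1}{3} = -8 ⇒ A = - \frac{23}{3}.
So b(n) = - \frac{23 \left(-2\right)^{n}}{3} - 2 n - \frac{1}{3}.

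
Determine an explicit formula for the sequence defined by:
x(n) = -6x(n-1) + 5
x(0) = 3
First-order linear non-homogeneous.
Homogeneous solution: x_h(n) = A·(-6)^n.
Try constant particular solution x_p = K: K = -6K + 5 ⇒ K = \frac{5}{7}.
General: x(n) = A·(-6)^n + \frac{5}{7}.
Apply x(0) = 3: A + \frac{5}{7} = 3 ⇒ A = \frac{16}{7}.
So x(n) = \frac{16 \left(-6\right)^{n}}{7} + \frac{5}{7}.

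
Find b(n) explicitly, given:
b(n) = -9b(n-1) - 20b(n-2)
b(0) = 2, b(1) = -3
Characteristic equation: x² + 9x + 20 = 0, which factors as (x - (-5))(x - (-4)) = 0.
Roots r₁ = -5, r₂ = -4 (distinct).
General solution: b(n) = A·(-5)^n + B·(-4)^n.
From b(0) = 2: A + B = 2.
From b(1) = -3: -5A - 4B = -3.
Solving: A = -5, B = 7.
So b(n) = 7 \left(-4\right)^{n} - 5 \left(-5\right)^{n}.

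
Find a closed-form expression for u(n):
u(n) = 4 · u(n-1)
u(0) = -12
Pure geometric recurrence with ratio 4.
By induction u(n) = u(0) · (4)^n = - 12 \cdot 4^{n}.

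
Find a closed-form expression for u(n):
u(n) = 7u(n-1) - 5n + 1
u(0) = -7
First-order linear with linear forcing.
Homogeneous solution: u_h(n) = A·(7)^n.
Try particular u_p(n) = pn + q. Substituting:
  pn + q = 7(p(n-1) + q) - 5n + 1.
Matching the n-coefficient: p = 7p - 5 ⇒ p = \frac{5}{6}.
Matching constants: q = -7p + 7q + 1 ⇒ q = \frac{29}{36}.
General: u(n) = A·(7)^n + \frac{5 n}{6} + \frac{29}{36}.
Apply u(0) = -7: A + \frac{29}{36} = -7 ⇒ A = - \frac{281}{36}.
So u(n) = - \frac{281 \cdot 7^{n}}{36} + \frac{5 n}{6} + \frac{29}{36}.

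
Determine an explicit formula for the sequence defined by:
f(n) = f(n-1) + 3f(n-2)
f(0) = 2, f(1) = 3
Characteristic equation: x² - x - 3 = 0.
Discriminant Δ = (1)² + 4·(3) = 13.
Roots r₁,₂ = (1 ± √13)/2, so r₁ = \frac{1}{2} + \frac{\sqrt{13}}{2}, r₂ = \frac{1}{2} - \frac{\sqrt{13}}{2}.
General solution: f(n) = A·r₁^n + B·r₂^n.
From the initial conditions, A + B = 2 and r₁A + r₂B = 3.
Since r₁ - r₂ = √13: A = (3 - (2)r₂)/√13 = \frac{2 \sqrt{13}}{13} + 1, and B = 2 - A = 1 - \frac{2 \sqrt{13}}{13}.
So f(n) = \left(\frac{2 \sqrt{13}}{13} + 1\right)\left(\frac{1}{2} + \frac{\sqrt{13}}{2}\right)^n + \left(1 - \frac{2 \sqrt{13}}{13}\right)\left(\frac{1}{2} - \frac{\sqrt{13}}{2}\right)^n.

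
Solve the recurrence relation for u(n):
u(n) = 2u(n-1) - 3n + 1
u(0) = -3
First-order linear with linear forcing.
Homogeneous solution: u_h(n) = A·(2)^n.
Try particular u_p(n) = pn + q. Substituting:
  pn + q = 2(p(n-1) + q) - 3n + 1.
Matching the n-coefficient: p = 2p - 3 ⇒ p = 3.
Matching constants: q = -2p + 2q + 1 ⇒ q = 5.
General: u(n) = A·(2)^n + 3 n + 5.
Apply u(0) = -3: A + 5 = -3 ⇒ A = -8.
So u(n) = - 8 \cdot 2^{n} + 3 n + 5.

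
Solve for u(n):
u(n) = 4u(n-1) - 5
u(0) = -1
First-order linear non-homogeneous.
Homogeneous solution: u_h(n) = A·(4)^n.
Try constant particular solution u_p = K: K = 4K - 5 ⇒ K = \frac{5}{3}.
General: u(n) = A·(4)^n + \frac{5}{3}.
Apply u(0) = -1: A + \frac{5}{3} = -1 ⇒ A = - \frac{8}{3}.
So u(n) = \frac{5}{3} - \frac{8 \cdot 4^{n}}{3}.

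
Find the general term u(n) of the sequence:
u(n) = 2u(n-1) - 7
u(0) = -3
First-order linear non-homogeneous.
Homogeneous solution: u_h(n) = A·(2)^n.
Try constant particular solution u_p = K: K = 2K - 7 ⇒ K = 7.
General: u(n) = A·(2)^n + 7.
Apply u(0) = -3: A + 7 = -3 ⇒ A = -10.
So u(n) = 7 - 10 \cdot 2^{n}.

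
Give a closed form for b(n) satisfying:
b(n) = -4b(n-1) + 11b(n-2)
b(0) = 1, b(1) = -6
Characteristic equation: x² + 4x - 11 = 0.
Discriminant Δ = (-4)² + 4·(11) = 60.
Roots r₁,₂ = (-4 ± √60)/2, so r₁ = -2 + \sqrt{15}, r₂ = - \sqrt{15} - 2.
General solution: b(n) = A·r₁^n + B·r₂^n.
From the initial conditions, A + B = 1 and r₁A + r₂B = -6.
Since r₁ - r₂ = √60: A = (-6 - (1)r₂)/√60 = \frac{1}{2} - \frac{2 \sqrt{15}}{15}, and B = 1 - A = \frac{1}{2} + \frac{2 \sqrt{15}}{15}.
So b(n) = \left(\frac{1}{2} - \frac{2 \sqrt{15}}{15}\right)\left(-2 + \sqrt{15}\right)^n + \left(\frac{1}{2} + \frac{2 \sqrt{15}}{15}\right)\left(- \sqrt{15} - 2\right)^n.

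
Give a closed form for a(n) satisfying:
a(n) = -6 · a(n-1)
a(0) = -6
Pure geometric recurrence with ratio -6.
By induction a(n) = a(0) · (-6)^n = - 6 \left(-6\right)^{n}.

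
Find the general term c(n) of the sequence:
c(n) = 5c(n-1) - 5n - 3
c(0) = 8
First-order linear with linear forcing.
Homogeneous solution: c_h(n) = A·(5)^n.
Try particular c_p(n) = pn + q. Substituting:
  pn + q = 5(p(n-1) + q) - 5n - 3.
Matching the n-coefficient: p = 5p - 5 ⇒ p = \frac{5}{4}.
Matching constants: q = -5p + 5q - 3 ⇒ q = \frac{37}{16}.
General: c(n) = A·(5)^n + \frac{5 n}{4} + \frac{37}{16}.
Apply c(0) = 8: A + \frac{37}{16} = 8 ⇒ A = \frac{91}{16}.
So c(n) = \frac{91 \cdot 5^{n}}{16} + \frac{5 n}{4} + \frac{37}{16}.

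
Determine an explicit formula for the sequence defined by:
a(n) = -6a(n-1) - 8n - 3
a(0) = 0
First-order linear with linear forcing.
Homogeneous solution: a_h(n) = A·(-6)^n.
Try particular a_p(n) = pn + q. Substituting:
  pn + q = -6(p(n-1) + q) - 8n - 3.
Matching the n-coefficient: p = -6p - 8 ⇒ p = - \frac{8}{7}.
Matching constants: q = 6p - 6q - 3 ⇒ q = - \frac{69}{49}.
General: a(n) = A·(-6)^n - \frac{8 n}{7} - \frac{69}{49}.
Apply a(0) = 0: A - \frac{69}{49} = 0 ⇒ A = \frac{69}{49}.
So a(n) = \frac{69 \left(-6\right)^{n}}{49} - \frac{8 n}{7} - \frac{69}{49}.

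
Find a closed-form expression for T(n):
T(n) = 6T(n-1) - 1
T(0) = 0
First-order linear non-homogeneous.
Homogeneous solution: T_h(n) = A·(6)^n.
Try constant particular solution T_p = K: K = 6K - 1 ⇒ K = \frac{1}{5}.
General: T(n) = A·(6)^n + \frac{1}{5}.
Apply T(0) = 0: A + \frac{1}{5} = 0 ⇒ A = - \frac{1}{5}.
So T(n) = \frac{1}{5} - \frac{6^{n}}{5}.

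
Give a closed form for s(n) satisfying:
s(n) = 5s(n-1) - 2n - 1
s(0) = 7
First-order linear with linear forcing.
Homogeneous solution: s_h(n) = A·(5)^n.
Try particular s_p(n) = pn + q. Substituting:
  pn + q = 5(p(n-1) + q) - 2n - 1.
Matching the n-coefficient: p = 5p - 2 ⇒ p = \frac{1}{2}.
Matching constants: q = -5p + 5q - 1 ⇒ q = \frac{7}{8}.
General: s(n) = A·(5)^n + \frac{n}{2} + \frac{7}{8}.
Apply s(0) = 7: A + \frac{7}{8} = 7 ⇒ A = \frac{49}{8}.
So s(n) = \frac{49 \cdot 5^{n}}{8} + \frac{n}{2} + \frac{7}{8}.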